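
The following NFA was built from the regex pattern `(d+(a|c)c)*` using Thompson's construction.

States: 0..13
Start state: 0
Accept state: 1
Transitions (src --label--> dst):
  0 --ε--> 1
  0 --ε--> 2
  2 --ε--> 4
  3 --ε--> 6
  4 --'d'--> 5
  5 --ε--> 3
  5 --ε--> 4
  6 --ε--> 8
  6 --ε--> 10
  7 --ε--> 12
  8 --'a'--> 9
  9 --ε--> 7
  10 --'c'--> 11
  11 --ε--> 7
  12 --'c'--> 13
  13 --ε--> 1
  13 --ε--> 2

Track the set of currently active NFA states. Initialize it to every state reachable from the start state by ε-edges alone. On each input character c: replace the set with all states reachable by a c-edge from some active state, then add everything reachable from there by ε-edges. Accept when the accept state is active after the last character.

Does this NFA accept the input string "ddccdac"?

S₀ = ε-closure({0}) = {0,1,2,4}
'd' @ 1: {3,4,5,6,8,10}
'd' @ 2: {3,4,5,6,8,10}
'c' @ 3: {7,11,12}
'c' @ 4: {1,2,4,13}  [accepting]
'd' @ 5: {3,4,5,6,8,10}
'a' @ 6: {7,9,12}
'c' @ 7: {1,2,4,13}  [accepting]
end set {1,2,4,13} — state 1 in

Answer: ACCEPT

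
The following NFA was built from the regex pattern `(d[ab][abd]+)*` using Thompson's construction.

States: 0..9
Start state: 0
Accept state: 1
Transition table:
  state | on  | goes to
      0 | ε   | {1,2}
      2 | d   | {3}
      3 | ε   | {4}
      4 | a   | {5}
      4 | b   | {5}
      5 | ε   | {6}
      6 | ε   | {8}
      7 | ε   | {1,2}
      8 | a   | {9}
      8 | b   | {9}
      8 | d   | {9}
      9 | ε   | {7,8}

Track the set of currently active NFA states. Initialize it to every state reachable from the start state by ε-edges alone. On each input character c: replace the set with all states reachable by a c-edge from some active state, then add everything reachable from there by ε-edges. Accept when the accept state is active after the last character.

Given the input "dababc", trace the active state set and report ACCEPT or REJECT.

Answer: REJECT

Steps:
initial (ε-close {0}): {0,1,2}
'd' @ 1: {3,4}
'a' @ 2: {5,6,8}
'b' @ 3: {1,2,7,8,9}  (accept∈set)
'a' @ 4: {1,2,7,8,9}  (accept∈set)
'b' @ 5: {1,2,7,8,9}  (accept∈set)
'c' @ 6: {}  — no active states
final: {}; accept 1 not in set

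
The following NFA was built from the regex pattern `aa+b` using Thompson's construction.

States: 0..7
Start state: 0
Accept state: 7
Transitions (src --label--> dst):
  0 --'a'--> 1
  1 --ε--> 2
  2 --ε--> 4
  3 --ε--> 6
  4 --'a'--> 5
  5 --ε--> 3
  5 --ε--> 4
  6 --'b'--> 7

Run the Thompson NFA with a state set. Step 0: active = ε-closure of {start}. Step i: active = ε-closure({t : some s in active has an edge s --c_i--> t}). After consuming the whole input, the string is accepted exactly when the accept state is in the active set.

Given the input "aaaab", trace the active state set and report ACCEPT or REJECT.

initial (ε-close {0}): {0}
'a' @ 1: {1,2,4}
'a' @ 2: {3,4,5,6}
'a' @ 3: {3,4,5,6}
'a' @ 4: {3,4,5,6}
'b' @ 5: {7}  ✓accept
end set {7} — state 7 in

Answer: ACCEPT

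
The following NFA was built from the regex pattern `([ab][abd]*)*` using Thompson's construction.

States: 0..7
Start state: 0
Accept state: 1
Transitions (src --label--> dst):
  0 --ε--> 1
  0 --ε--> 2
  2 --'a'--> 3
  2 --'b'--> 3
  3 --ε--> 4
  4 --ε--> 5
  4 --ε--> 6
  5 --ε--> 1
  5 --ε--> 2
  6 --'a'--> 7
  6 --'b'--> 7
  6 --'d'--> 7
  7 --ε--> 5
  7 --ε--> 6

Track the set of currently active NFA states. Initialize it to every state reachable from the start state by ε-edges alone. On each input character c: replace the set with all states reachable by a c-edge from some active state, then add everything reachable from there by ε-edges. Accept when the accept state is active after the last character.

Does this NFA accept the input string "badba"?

Answer: ACCEPT

Trace:
initial (ε-close {0}): {0,1,2}
'b' @ 1: {1,2,3,4,5,6}  (accept∈set)
'a' @ 2: {1,2,3,4,5,6,7}  (accept∈set)
'd' @ 3: {1,2,5,6,7}  (accept∈set)
'b' @ 4: {1,2,3,4,5,6,7}  (accept∈set)
'a' @ 5: {1,2,3,4,5,6,7}  (accept∈set)
after full input: {1,2,3,4,5,6,7}  (accept=1 in)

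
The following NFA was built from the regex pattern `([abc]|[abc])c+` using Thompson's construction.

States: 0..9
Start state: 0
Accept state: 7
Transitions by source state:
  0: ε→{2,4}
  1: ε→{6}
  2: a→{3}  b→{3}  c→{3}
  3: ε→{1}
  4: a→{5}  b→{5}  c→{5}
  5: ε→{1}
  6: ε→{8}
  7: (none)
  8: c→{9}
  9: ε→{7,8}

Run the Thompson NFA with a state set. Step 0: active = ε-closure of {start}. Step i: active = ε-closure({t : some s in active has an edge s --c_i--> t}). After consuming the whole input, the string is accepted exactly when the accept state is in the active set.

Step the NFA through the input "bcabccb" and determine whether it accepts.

initial (ε-close {0}): {0,2,4}
'b' @ 1: {1,3,5,6,8}
'c' @ 2: {7,8,9}  [accepting]
'a' @ 3: {}  — dead — no transitions
rest 'bccb' ignored (set empty)
end set {} — state 7 not in

Answer: REJECT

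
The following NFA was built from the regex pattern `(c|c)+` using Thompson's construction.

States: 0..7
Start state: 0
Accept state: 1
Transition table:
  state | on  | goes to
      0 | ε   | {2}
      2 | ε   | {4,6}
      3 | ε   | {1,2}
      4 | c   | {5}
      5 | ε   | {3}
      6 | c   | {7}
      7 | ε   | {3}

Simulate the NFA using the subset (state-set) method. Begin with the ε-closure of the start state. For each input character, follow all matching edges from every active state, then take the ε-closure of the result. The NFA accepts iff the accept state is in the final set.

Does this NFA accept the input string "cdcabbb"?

Answer: REJECT

Derivation:
initial (ε-close {0}): {0,2,4,6}
'c' @ 1: {1,2,3,4,5,6,7}  ✓accept
'd' @ 2: {}  — state set empty
rest 'cabbb' ignored (set empty)
after full input: {}  (accept=1 not in)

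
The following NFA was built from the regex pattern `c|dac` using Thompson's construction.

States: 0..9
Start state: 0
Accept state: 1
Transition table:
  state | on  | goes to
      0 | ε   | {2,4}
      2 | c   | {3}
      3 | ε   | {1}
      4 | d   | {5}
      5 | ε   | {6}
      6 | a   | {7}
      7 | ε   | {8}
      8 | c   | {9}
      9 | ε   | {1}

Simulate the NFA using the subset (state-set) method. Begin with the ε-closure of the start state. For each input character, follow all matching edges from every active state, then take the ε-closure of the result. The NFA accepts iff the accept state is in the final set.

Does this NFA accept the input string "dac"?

start: ε-closure({0}) = {0,2,4}
'd' @ 1: {5,6}
'a' @ 2: {7,8}
'c' @ 3: {1,9}  [accepting]
final: {1,9}; accept 1 in set

Answer: ACCEPT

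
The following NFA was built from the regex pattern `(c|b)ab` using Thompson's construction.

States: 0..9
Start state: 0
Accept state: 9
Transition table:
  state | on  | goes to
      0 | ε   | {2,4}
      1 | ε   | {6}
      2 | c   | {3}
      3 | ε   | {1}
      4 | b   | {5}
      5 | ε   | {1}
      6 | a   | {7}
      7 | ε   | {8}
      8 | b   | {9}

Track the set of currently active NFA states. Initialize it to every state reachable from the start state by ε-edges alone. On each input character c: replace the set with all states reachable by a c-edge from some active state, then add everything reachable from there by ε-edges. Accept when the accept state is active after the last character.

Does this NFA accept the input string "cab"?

S₀ = ε-closure({0}) = {0,2,4}
'c' @ 1: {1,3,6}
'a' @ 2: {7,8}
'b' @ 3: {9}  ✓accept
after full input: {9}  (accept=9 in)

Answer: ACCEPT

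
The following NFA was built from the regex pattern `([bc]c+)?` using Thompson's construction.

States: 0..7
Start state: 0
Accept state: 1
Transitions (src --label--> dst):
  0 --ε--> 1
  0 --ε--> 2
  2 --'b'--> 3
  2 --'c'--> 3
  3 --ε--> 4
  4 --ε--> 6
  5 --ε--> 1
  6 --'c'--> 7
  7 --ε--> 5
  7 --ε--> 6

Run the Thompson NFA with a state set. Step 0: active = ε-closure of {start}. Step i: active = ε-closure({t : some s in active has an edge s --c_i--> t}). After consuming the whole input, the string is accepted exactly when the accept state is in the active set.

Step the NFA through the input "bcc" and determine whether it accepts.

S₀ = ε-closure({0}) = {0,1,2}
'b' @ 1: {3,4,6}
'c' @ 2: {1,5,6,7}  (accept∈set)
'c' @ 3: {1,5,6,7}  (accept∈set)
final: {1,5,6,7}; accept 1 in set

Answer: ACCEPT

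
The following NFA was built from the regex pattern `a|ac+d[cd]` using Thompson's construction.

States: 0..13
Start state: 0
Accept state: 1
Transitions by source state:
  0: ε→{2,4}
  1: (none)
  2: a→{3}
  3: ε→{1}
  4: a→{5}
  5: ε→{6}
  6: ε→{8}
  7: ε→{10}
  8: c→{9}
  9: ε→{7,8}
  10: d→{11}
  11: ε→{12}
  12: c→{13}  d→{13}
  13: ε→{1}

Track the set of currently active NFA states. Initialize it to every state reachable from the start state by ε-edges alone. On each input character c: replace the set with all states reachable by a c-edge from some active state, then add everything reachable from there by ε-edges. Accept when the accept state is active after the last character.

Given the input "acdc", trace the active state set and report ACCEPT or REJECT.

Answer: ACCEPT

Trace:
initial (ε-close {0}): {0,2,4}
'a' @ 1: {1,3,5,6,8}  (accept∈set)
'c' @ 2: {7,8,9,10}
'd' @ 3: {11,12}
'c' @ 4: {1,13}  (accept∈set)
final: {1,13}; accept 1 in set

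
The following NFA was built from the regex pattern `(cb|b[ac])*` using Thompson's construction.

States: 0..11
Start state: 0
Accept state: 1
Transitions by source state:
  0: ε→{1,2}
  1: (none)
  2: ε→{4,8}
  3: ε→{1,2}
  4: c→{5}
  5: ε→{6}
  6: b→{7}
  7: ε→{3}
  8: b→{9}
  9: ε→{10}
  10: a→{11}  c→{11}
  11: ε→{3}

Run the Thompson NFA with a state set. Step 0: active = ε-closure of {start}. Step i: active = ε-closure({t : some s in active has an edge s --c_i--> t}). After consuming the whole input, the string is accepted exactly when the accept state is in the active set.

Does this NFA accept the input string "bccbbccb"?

Answer: ACCEPT

Trace:
start: ε-closure({0}) = {0,1,2,4,8}
'b' @ 1: {9,10}
'c' @ 2: {1,2,3,4,8,11}  (accept∈set)
'c' @ 3: {5,6}
'b' @ 4: {1,2,3,4,7,8}  (accept∈set)
'b' @ 5: {9,10}
'c' @ 6: {1,2,3,4,8,11}  (accept∈set)
'c' @ 7: {5,6}
'b' @ 8: {1,2,3,4,7,8}  (accept∈set)
final: {1,2,3,4,7,8}; accept 1 in set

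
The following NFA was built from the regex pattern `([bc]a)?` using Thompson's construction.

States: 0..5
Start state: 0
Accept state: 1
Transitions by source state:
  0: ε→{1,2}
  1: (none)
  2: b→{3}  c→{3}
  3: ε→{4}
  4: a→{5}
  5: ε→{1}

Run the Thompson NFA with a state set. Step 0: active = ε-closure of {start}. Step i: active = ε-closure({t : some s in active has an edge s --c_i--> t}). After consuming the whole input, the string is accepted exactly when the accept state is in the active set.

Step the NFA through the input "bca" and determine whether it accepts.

Answer: REJECT

Trace:
S₀ = ε-closure({0}) = {0,1,2}
'b' @ 1: {3,4}
'c' @ 2: {}  — dead — no transitions
rest 'a' ignored (set empty)
final: {}; accept 1 not in set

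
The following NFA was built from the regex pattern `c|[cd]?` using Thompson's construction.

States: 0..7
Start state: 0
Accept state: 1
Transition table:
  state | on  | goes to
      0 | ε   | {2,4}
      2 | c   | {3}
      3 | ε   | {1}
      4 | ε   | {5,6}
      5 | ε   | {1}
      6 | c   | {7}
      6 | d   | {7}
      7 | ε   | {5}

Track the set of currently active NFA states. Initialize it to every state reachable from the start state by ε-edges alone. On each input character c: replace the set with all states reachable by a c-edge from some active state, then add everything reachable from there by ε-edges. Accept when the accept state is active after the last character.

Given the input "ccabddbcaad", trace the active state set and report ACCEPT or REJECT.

Answer: REJECT

Derivation:
start: ε-closure({0}) = {0,1,2,4,5,6}
'c' @ 1: {1,3,5,7}  [accepting]
'c' @ 2: {}  — no active states
rest 'abddbcaad' ignored (set empty)
final: {}; accept 1 not in set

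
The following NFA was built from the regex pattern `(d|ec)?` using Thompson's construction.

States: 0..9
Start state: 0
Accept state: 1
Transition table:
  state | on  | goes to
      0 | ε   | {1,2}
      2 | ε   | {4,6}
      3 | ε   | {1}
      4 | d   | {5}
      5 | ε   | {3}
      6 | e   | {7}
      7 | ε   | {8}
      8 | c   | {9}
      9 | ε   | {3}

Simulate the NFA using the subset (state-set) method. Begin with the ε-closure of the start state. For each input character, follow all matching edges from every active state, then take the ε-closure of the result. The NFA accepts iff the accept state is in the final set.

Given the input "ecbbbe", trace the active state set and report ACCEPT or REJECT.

Answer: REJECT

Derivation:
initial (ε-close {0}): {0,1,2,4,6}
'e' @ 1: {7,8}
'c' @ 2: {1,3,9}  ✓accept
'b' @ 3: {}  — no active states
rest 'bbe' ignored (set empty)
final: {}; accept 1 not in set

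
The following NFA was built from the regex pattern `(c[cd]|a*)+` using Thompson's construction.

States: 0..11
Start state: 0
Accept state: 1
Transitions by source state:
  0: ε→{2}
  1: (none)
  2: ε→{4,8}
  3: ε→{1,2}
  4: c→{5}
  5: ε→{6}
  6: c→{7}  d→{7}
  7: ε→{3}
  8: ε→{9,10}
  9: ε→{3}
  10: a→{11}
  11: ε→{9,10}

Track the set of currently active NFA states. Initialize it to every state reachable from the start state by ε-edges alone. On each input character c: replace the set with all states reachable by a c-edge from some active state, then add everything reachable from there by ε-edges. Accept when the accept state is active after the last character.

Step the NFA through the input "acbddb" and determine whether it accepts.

Answer: REJECT

Steps:
initial (ε-close {0}): {0,1,2,3,4,8,9,10}
'a' @ 1: {1,2,3,4,8,9,10,11}  ✓accept
'c' @ 2: {5,6}
'b' @ 3: {}  — state set empty
rest 'ddb' ignored (set empty)
after full input: {}  (accept=1 not in)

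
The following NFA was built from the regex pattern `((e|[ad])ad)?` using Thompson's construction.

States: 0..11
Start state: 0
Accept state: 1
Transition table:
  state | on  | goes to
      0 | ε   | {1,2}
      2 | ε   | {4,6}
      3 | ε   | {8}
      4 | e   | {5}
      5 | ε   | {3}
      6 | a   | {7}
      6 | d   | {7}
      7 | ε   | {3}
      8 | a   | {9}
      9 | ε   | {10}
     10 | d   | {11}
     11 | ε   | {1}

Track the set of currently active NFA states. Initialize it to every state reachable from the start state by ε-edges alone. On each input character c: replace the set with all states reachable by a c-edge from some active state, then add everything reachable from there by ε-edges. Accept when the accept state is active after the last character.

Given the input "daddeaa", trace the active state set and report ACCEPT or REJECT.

S₀ = ε-closure({0}) = {0,1,2,4,6}
'd' @ 1: {3,7,8}
'a' @ 2: {9,10}
'd' @ 3: {1,11}  ✓accept
'd' @ 4: {}  — state set empty
rest 'eaa' ignored (set empty)
end set {} — state 1 not in

Answer: REJECT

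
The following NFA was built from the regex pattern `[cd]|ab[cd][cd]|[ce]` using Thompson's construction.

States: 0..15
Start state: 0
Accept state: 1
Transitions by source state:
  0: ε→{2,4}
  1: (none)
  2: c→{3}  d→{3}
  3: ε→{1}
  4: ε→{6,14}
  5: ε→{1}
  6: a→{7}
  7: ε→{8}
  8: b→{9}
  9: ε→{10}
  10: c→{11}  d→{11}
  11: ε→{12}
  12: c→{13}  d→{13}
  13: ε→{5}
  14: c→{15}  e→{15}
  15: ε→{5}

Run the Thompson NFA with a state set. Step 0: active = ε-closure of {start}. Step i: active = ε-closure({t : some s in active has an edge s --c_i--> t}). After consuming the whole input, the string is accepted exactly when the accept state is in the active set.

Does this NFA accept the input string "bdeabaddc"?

initial (ε-close {0}): {0,2,4,6,14}
'b' @ 1: {}  — dead — no transitions
rest 'deabaddc' ignored (set empty)
final: {}; accept 1 not in set

Answer: REJECT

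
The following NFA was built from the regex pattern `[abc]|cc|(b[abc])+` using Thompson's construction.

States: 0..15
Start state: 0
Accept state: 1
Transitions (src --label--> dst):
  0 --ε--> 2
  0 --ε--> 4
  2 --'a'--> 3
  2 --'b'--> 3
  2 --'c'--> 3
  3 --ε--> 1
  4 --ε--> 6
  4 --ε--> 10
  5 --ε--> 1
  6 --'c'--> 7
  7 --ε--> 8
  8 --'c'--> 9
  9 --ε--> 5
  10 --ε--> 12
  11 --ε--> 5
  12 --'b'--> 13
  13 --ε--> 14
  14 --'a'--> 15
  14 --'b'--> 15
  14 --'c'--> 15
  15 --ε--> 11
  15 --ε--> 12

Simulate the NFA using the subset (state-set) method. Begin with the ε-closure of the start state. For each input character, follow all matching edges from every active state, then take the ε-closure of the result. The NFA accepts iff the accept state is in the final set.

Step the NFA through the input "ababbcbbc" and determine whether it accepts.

Answer: REJECT

Steps:
initial (ε-close {0}): {0,2,4,6,10,12}
'a' @ 1: {1,3}  [accepting]
'b' @ 2: {}  — dead — no transitions
rest 'abbcbbc' ignored (set empty)
final: {}; accept 1 not in set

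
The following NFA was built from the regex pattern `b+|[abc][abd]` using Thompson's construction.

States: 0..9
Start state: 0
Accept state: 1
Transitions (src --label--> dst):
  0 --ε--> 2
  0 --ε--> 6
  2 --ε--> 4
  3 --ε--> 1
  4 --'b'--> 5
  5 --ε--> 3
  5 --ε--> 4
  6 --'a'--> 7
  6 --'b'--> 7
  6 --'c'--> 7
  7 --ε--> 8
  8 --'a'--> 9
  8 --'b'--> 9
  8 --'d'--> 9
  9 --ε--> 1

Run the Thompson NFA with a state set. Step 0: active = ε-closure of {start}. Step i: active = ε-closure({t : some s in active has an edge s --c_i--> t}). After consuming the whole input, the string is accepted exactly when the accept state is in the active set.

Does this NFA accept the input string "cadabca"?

Answer: REJECT

Trace:
initial (ε-close {0}): {0,2,4,6}
'c' @ 1: {7,8}
'a' @ 2: {1,9}  ✓accept
'd' @ 3: {}  — state set empty
rest 'abca' ignored (set empty)
after full input: {}  (accept=1 not in)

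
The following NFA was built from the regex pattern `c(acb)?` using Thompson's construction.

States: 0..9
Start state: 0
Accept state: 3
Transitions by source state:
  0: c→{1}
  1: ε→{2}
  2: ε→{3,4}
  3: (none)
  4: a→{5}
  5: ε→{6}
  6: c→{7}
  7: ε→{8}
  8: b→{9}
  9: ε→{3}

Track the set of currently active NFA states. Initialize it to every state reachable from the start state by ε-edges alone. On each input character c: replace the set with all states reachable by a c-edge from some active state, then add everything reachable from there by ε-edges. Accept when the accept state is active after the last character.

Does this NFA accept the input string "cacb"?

initial (ε-close {0}): {0}
'c' @ 1: {1,2,3,4}  [accepting]
'a' @ 2: {5,6}
'c' @ 3: {7,8}
'b' @ 4: {3,9}  [accepting]
end set {3,9} — state 3 in

Answer: ACCEPT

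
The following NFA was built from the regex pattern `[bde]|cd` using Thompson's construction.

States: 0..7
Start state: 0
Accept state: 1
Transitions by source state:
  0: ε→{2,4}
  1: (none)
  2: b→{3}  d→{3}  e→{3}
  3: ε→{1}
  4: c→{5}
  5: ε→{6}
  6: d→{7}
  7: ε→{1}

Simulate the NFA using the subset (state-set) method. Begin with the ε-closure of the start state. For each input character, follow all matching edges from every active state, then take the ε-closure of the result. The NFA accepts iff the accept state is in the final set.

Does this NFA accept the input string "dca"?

Answer: REJECT

Steps:
S₀ = ε-closure({0}) = {0,2,4}
'd' @ 1: {1,3}  ✓accept
'c' @ 2: {}  — no active states
rest 'a' ignored (set empty)
after full input: {}  (accept=1 not in)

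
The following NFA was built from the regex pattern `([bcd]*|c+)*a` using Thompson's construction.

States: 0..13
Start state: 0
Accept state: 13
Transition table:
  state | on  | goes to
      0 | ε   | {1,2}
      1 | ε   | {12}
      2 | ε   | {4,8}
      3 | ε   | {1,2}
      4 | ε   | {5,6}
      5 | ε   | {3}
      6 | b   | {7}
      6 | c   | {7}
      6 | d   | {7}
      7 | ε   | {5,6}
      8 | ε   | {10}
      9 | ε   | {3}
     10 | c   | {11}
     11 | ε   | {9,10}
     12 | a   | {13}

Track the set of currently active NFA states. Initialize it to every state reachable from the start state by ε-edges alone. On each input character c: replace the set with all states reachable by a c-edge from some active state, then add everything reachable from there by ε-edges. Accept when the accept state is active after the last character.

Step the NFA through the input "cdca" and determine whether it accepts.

S₀ = ε-closure({0}) = {0,1,2,3,4,5,6,8,10,12}
'c' @ 1: {1,2,3,4,5,6,7,8,9,10,11,12}
'd' @ 2: {1,2,3,4,5,6,7,8,10,12}
'c' @ 3: {1,2,3,4,5,6,7,8,9,10,11,12}
'a' @ 4: {13}  ✓accept
after full input: {13}  (accept=13 in)

Answer: ACCEPT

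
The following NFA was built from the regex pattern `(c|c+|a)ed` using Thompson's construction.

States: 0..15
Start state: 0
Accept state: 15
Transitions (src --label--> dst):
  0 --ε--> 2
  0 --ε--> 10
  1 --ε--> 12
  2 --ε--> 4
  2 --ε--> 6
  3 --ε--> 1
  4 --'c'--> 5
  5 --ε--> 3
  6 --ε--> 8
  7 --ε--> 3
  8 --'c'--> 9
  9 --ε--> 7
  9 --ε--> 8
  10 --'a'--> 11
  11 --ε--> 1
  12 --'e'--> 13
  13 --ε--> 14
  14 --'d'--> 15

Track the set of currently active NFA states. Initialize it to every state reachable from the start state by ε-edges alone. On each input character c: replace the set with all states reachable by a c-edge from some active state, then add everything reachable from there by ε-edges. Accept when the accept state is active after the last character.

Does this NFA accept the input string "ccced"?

Answer: ACCEPT

Derivation:
start: ε-closure({0}) = {0,2,4,6,8,10}
'c' @ 1: {1,3,5,7,8,9,12}
'c' @ 2: {1,3,7,8,9,12}
'c' @ 3: {1,3,7,8,9,12}
'e' @ 4: {13,14}
'd' @ 5: {15}  ✓accept
after full input: {15}  (accept=15 in)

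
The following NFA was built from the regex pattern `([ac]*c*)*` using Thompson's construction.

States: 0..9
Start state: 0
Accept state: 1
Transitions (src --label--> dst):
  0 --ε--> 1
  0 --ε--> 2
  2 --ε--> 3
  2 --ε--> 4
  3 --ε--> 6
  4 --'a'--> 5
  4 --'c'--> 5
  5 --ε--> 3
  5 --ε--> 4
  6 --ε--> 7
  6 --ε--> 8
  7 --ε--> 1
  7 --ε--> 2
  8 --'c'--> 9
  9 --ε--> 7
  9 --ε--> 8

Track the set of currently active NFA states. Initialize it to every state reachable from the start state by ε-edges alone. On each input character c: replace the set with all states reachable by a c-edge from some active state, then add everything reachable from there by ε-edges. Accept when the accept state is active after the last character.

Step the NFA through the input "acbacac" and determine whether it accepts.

start: ε-closure({0}) = {0,1,2,3,4,6,7,8}
'a' @ 1: {1,2,3,4,5,6,7,8}  [accepting]
'c' @ 2: {1,2,3,4,5,6,7,8,9}  [accepting]
'b' @ 3: {}  — state set empty
rest 'acac' ignored (set empty)
final: {}; accept 1 not in set

Answer: REJECT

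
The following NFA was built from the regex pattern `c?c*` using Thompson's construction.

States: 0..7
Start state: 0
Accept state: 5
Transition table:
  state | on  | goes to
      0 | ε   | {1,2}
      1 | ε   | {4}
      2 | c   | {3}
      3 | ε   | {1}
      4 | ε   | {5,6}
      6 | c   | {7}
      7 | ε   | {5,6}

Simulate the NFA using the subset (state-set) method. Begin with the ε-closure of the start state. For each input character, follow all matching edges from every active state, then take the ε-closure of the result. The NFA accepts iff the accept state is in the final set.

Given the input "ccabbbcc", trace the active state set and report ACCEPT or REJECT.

S₀ = ε-closure({0}) = {0,1,2,4,5,6}
'c' @ 1: {1,3,4,5,6,7}  [accepting]
'c' @ 2: {5,6,7}  [accepting]
'a' @ 3: {}  — state set empty
rest 'bbbcc' ignored (set empty)
after full input: {}  (accept=5 not in)

Answer: REJECT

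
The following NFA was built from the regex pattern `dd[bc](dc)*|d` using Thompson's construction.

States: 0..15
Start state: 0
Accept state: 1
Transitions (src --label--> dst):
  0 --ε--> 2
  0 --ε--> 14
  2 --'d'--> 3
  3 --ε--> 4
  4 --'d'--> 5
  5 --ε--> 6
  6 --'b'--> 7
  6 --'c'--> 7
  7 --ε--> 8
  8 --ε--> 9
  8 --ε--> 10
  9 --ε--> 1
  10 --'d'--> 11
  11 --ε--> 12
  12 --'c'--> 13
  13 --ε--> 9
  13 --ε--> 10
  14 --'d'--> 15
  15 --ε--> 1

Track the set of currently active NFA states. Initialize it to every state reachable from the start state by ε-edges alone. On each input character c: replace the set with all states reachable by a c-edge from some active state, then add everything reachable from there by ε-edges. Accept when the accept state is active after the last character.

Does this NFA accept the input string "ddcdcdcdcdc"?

Answer: ACCEPT

Trace:
S₀ = ε-closure({0}) = {0,2,14}
'd' @ 1: {1,3,4,15}  ✓accept
'd' @ 2: {5,6}
'c' @ 3: {1,7,8,9,10}  ✓accept
'd' @ 4: {11,12}
'c' @ 5: {1,9,10,13}  ✓accept
'd' @ 6: {11,12}
'c' @ 7: {1,9,10,13}  ✓accept
'd' @ 8: {11,12}
'c' @ 9: {1,9,10,13}  ✓accept
'd' @ 10: {11,12}
'c' @ 11: {1,9,10,13}  ✓accept
final: {1,9,10,13}; accept 1 in set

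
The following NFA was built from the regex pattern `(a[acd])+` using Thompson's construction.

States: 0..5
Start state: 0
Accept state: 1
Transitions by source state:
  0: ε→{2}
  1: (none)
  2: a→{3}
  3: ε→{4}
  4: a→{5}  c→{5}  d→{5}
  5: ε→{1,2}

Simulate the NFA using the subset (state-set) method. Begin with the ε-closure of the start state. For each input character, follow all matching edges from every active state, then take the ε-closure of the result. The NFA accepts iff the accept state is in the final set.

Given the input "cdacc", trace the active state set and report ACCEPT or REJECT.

Answer: REJECT

Steps:
initial (ε-close {0}): {0,2}
'c' @ 1: {}  — state set empty
rest 'dacc' ignored (set empty)
end set {} — state 1 not in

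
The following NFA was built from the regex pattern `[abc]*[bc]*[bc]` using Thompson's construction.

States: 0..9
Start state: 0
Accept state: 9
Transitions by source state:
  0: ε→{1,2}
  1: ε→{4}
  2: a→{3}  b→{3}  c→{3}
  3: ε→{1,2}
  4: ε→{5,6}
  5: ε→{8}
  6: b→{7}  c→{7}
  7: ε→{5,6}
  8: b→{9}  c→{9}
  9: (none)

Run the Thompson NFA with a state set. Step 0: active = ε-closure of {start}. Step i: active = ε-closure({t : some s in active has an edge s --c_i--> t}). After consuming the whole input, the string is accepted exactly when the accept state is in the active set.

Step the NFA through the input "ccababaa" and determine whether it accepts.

S₀ = ε-closure({0}) = {0,1,2,4,5,6,8}
'c' @ 1: {1,2,3,4,5,6,7,8,9}  ✓accept
'c' @ 2: {1,2,3,4,5,6,7,8,9}  ✓accept
'a' @ 3: {1,2,3,4,5,6,8}
'b' @ 4: {1,2,3,4,5,6,7,8,9}  ✓accept
'a' @ 5: {1,2,3,4,5,6,8}
'b' @ 6: {1,2,3,4,5,6,7,8,9}  ✓accept
'a' @ 7: {1,2,3,4,5,6,8}
'a' @ 8: {1,2,3,4,5,6,8}
after full input: {1,2,3,4,5,6,8}  (accept=9 not in)

Answer: REJECT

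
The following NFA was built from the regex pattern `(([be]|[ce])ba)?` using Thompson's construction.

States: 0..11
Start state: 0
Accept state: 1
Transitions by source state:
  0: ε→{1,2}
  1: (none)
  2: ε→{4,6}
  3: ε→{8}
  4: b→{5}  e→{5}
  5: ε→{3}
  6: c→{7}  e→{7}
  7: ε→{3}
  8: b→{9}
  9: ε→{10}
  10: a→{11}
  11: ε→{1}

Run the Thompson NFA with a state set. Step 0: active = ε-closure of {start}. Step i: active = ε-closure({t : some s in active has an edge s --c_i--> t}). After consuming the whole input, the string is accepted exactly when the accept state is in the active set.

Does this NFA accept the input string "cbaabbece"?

S₀ = ε-closure({0}) = {0,1,2,4,6}
'c' @ 1: {3,7,8}
'b' @ 2: {9,10}
'a' @ 3: {1,11}  (accept∈set)
'a' @ 4: {}  — state set empty
rest 'bbece' ignored (set empty)
final: {}; accept 1 not in set

Answer: REJECT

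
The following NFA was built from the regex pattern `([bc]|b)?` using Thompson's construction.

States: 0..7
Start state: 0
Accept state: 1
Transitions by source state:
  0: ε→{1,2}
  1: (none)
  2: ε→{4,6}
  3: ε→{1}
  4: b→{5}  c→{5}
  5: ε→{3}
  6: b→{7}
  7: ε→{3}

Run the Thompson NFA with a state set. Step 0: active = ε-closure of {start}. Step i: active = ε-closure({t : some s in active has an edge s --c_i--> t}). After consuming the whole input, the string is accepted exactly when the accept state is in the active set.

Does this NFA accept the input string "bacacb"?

Answer: REJECT

Steps:
initial (ε-close {0}): {0,1,2,4,6}
'b' @ 1: {1,3,5,7}  ✓accept
'a' @ 2: {}  — no active states
rest 'cacb' ignored (set empty)
end set {} — state 1 not in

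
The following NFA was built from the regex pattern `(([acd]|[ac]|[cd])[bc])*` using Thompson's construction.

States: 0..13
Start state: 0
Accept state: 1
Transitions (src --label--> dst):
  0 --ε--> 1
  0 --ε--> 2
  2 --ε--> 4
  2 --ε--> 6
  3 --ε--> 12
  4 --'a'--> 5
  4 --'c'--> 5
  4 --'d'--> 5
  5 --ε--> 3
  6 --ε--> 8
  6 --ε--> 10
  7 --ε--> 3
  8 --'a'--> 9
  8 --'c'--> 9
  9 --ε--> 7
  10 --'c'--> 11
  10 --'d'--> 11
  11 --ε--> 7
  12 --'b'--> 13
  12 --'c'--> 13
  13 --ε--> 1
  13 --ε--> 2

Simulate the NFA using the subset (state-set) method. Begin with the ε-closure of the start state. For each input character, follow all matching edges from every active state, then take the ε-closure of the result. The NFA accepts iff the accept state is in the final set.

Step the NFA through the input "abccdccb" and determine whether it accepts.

S₀ = ε-closure({0}) = {0,1,2,4,6,8,10}
'a' @ 1: {3,5,7,9,12}
'b' @ 2: {1,2,4,6,8,10,13}  (accept∈set)
'c' @ 3: {3,5,7,9,11,12}
'c' @ 4: {1,2,4,6,8,10,13}  (accept∈set)
'd' @ 5: {3,5,7,11,12}
'c' @ 6: {1,2,4,6,8,10,13}  (accept∈set)
'c' @ 7: {3,5,7,9,11,12}
'b' @ 8: {1,2,4,6,8,10,13}  (accept∈set)
end set {1,2,4,6,8,10,13} — state 1 in

Answer: ACCEPT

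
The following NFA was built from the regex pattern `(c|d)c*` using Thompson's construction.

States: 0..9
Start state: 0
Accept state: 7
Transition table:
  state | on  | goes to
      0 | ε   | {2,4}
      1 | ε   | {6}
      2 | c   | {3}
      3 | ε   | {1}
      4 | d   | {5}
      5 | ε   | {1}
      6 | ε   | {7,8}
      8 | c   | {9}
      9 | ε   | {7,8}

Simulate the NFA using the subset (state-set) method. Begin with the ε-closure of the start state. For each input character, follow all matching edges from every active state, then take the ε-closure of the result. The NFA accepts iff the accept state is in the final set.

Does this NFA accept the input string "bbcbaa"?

Answer: REJECT

Trace:
initial (ε-close {0}): {0,2,4}
'b' @ 1: {}  — no active states
rest 'bcbaa' ignored (set empty)
final: {}; accept 7 not in set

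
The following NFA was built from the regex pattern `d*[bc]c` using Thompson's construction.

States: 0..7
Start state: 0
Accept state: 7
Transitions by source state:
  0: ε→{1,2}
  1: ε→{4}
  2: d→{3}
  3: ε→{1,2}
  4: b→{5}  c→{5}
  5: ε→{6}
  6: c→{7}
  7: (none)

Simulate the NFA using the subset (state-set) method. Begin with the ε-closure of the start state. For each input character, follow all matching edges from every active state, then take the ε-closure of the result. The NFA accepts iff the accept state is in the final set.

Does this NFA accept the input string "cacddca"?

Answer: REJECT

Derivation:
start: ε-closure({0}) = {0,1,2,4}
'c' @ 1: {5,6}
'a' @ 2: {}  — state set empty
rest 'cddca' ignored (set empty)
end set {} — state 7 not in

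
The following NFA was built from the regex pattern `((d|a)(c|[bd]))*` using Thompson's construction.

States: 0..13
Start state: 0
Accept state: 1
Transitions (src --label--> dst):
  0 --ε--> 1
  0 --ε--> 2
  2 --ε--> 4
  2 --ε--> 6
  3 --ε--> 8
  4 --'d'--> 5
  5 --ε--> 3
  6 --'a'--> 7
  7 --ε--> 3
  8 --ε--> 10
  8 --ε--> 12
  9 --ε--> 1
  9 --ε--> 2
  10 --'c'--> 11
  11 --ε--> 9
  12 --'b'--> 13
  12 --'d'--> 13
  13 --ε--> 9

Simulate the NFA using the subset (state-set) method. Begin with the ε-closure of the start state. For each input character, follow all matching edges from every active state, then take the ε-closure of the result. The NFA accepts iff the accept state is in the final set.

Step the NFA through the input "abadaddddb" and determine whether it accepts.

start: ε-closure({0}) = {0,1,2,4,6}
'a' @ 1: {3,7,8,10,12}
'b' @ 2: {1,2,4,6,9,13}  [accepting]
'a' @ 3: {3,7,8,10,12}
'd' @ 4: {1,2,4,6,9,13}  [accepting]
'a' @ 5: {3,7,8,10,12}
'd' @ 6: {1,2,4,6,9,13}  [accepting]
'd' @ 7: {3,5,8,10,12}
'd' @ 8: {1,2,4,6,9,13}  [accepting]
'd' @ 9: {3,5,8,10,12}
'b' @ 10: {1,2,4,6,9,13}  [accepting]
end set {1,2,4,6,9,13} — state 1 in

Answer: ACCEPT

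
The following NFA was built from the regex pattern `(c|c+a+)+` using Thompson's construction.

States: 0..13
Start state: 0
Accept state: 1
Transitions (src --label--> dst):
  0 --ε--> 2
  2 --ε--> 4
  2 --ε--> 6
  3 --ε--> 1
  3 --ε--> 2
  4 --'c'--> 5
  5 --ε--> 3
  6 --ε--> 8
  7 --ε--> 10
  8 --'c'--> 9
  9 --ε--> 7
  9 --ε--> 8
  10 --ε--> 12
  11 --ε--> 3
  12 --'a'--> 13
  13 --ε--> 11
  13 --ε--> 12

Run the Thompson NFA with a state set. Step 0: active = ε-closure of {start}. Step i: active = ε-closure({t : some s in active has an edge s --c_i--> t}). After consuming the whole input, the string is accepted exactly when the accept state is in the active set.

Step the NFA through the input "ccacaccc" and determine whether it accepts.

S₀ = ε-closure({0}) = {0,2,4,6,8}
'c' @ 1: {1,2,3,4,5,6,7,8,9,10,12}  [accepting]
'c' @ 2: {1,2,3,4,5,6,7,8,9,10,12}  [accepting]
'a' @ 3: {1,2,3,4,6,8,11,12,13}  [accepting]
'c' @ 4: {1,2,3,4,5,6,7,8,9,10,12}  [accepting]
'a' @ 5: {1,2,3,4,6,8,11,12,13}  [accepting]
'c' @ 6: {1,2,3,4,5,6,7,8,9,10,12}  [accepting]
'c' @ 7: {1,2,3,4,5,6,7,8,9,10,12}  [accepting]
'c' @ 8: {1,2,3,4,5,6,7,8,9,10,12}  [accepting]
end set {1,2,3,4,5,6,7,8,9,10,12} — state 1 in

Answer: ACCEPT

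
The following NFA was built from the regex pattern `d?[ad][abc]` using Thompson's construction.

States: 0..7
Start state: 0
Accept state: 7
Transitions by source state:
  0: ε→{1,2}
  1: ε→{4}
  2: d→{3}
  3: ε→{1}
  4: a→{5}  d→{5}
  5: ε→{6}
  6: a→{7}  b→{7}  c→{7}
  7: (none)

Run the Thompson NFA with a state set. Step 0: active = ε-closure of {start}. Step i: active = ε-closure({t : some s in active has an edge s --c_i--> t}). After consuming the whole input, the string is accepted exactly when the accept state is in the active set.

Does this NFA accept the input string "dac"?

Answer: ACCEPT

Steps:
start: ε-closure({0}) = {0,1,2,4}
'd' @ 1: {1,3,4,5,6}
'a' @ 2: {5,6,7}  ✓accept
'c' @ 3: {7}  ✓accept
end set {7} — state 7 in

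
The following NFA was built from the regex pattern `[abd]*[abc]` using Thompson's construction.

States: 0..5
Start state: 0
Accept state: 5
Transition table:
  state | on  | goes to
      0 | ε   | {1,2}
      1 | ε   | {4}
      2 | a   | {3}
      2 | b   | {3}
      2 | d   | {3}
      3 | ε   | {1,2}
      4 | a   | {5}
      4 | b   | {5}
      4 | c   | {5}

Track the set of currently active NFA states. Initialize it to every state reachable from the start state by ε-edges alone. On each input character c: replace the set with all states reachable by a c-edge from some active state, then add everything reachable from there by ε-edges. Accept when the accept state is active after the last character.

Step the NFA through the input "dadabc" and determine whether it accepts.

S₀ = ε-closure({0}) = {0,1,2,4}
'd' @ 1: {1,2,3,4}
'a' @ 2: {1,2,3,4,5}  [accepting]
'd' @ 3: {1,2,3,4}
'a' @ 4: {1,2,3,4,5}  [accepting]
'b' @ 5: {1,2,3,4,5}  [accepting]
'c' @ 6: {5}  [accepting]
end set {5} — state 5 in

Answer: ACCEPT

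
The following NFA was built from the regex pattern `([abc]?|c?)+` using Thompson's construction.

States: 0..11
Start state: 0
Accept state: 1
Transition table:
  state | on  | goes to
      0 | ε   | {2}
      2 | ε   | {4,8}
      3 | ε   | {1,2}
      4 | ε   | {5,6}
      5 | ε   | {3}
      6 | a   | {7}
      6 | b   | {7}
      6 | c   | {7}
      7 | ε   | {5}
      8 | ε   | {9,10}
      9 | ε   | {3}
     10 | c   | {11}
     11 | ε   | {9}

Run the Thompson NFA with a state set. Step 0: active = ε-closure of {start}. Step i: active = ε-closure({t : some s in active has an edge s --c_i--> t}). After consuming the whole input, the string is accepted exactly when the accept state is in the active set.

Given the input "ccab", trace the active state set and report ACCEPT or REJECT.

start: ε-closure({0}) = {0,1,2,3,4,5,6,8,9,10}
'c' @ 1: {1,2,3,4,5,6,7,8,9,10,11}  (accept∈set)
'c' @ 2: {1,2,3,4,5,6,7,8,9,10,11}  (accept∈set)
'a' @ 3: {1,2,3,4,5,6,7,8,9,10}  (accept∈set)
'b' @ 4: {1,2,3,4,5,6,7,8,9,10}  (accept∈set)
end set {1,2,3,4,5,6,7,8,9,10} — state 1 in

Answer: ACCEPT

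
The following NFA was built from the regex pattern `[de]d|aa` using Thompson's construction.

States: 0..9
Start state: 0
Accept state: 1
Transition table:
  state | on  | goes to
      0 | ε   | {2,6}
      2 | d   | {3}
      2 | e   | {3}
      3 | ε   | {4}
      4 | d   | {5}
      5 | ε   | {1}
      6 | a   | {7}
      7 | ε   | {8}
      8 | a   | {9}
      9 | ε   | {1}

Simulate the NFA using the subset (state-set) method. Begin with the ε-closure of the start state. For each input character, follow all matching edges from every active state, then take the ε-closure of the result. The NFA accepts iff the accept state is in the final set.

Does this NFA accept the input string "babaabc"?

Answer: REJECT

Steps:
initial (ε-close {0}): {0,2,6}
'b' @ 1: {}  — no active states
rest 'abaabc' ignored (set empty)
end set {} — state 1 not in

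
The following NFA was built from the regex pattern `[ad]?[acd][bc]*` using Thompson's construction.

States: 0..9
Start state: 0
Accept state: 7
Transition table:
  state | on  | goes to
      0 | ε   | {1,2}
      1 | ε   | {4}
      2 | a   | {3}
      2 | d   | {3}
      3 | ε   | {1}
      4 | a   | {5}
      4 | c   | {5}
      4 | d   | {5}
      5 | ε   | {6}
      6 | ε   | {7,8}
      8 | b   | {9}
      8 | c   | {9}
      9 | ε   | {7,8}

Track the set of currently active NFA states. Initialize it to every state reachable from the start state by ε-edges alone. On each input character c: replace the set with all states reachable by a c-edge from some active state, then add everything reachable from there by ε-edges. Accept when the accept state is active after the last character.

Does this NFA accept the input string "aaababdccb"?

initial (ε-close {0}): {0,1,2,4}
'a' @ 1: {1,3,4,5,6,7,8}  ✓accept
'a' @ 2: {5,6,7,8}  ✓accept
'a' @ 3: {}  — dead — no transitions
rest 'babdccb' ignored (set empty)
end set {} — state 7 not in

Answer: REJECT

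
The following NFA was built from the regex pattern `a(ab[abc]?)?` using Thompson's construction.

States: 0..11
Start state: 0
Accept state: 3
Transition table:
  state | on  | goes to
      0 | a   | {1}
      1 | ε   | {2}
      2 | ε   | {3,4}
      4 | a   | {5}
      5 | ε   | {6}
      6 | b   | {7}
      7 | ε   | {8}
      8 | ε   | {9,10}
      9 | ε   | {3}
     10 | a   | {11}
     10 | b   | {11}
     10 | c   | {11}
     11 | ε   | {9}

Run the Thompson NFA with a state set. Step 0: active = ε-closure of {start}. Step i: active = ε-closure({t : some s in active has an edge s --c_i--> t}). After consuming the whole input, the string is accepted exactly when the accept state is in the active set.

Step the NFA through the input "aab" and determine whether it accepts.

initial (ε-close {0}): {0}
'a' @ 1: {1,2,3,4}  ✓accept
'a' @ 2: {5,6}
'b' @ 3: {3,7,8,9,10}  ✓accept
final: {3,7,8,9,10}; accept 3 in set

Answer: ACCEPT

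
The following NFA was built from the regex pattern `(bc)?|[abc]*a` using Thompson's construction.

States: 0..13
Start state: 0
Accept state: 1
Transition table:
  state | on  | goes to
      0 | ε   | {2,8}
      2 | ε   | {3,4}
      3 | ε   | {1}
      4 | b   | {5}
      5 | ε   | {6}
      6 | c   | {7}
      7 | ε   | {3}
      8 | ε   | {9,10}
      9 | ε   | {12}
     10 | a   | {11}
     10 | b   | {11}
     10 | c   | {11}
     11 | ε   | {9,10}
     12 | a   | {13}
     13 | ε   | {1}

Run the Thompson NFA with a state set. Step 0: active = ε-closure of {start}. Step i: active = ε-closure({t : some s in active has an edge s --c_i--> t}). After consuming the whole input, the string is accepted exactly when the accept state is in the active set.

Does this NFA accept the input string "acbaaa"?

S₀ = ε-closure({0}) = {0,1,2,3,4,8,9,10,12}
'a' @ 1: {1,9,10,11,12,13}  [accepting]
'c' @ 2: {9,10,11,12}
'b' @ 3: {9,10,11,12}
'a' @ 4: {1,9,10,11,12,13}  [accepting]
'a' @ 5: {1,9,10,11,12,13}  [accepting]
'a' @ 6: {1,9,10,11,12,13}  [accepting]
end set {1,9,10,11,12,13} — state 1 in

Answer: ACCEPT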